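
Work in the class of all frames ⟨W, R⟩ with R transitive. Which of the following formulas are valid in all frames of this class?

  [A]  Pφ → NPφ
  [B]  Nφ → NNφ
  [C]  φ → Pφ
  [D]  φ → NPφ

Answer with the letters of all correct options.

B

(A) Pφ → NPφ (axiom 5) characterises the euclidean frames. Such an R need not be euclidean — not valid.
(B) axiom 4: valid iff R is transitive. Every such R is transitive — valid.
(C) φ → Pφ (the dual of axiom T) characterises the reflexive frames. Such an R need not be reflexive — not valid.
(D) φ → NPφ is axiom B; it is valid on a frame exactly when R is symmetric. Such an R need not be symmetric, so not valid.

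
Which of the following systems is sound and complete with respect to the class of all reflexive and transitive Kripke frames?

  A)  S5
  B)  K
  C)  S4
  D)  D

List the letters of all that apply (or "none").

(A) S5 is determined by the class of reflexive, symmetric, and transitive frames.
(B) K is determined by the class of arbitrary frames.
(C) S4 is determined by exactly this class.
(D) D is determined by the class of serial frames.

C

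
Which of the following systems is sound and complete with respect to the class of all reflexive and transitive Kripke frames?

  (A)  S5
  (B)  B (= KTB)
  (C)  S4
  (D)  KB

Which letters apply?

C

(A) S5 is determined by the class of reflexive, symmetric, and transitive frames.
(B) B (= KTB) is determined by the class of reflexive and symmetric frames.
(C) S4 is determined by exactly this class.
(D) KB is determined by the class of symmetric frames.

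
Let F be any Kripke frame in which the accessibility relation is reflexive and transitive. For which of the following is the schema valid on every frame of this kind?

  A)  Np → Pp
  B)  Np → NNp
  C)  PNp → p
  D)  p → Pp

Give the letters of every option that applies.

Reflexive relations are serial.
(A) axiom D: valid iff R is serial. Every such R is serial — valid.
(B) Np → NNp is axiom 4, which corresponds to transitivity. Every such R is transitive — valid.
(C) PNp → p is the dual of axiom B; it is valid on a frame exactly when R is symmetric. Such an R need not be symmetric, so not valid.
(D) p → Pp is the dual of axiom T; it is valid on a frame exactly when R is reflexive. Every such R is reflexive, so valid.

A, B, D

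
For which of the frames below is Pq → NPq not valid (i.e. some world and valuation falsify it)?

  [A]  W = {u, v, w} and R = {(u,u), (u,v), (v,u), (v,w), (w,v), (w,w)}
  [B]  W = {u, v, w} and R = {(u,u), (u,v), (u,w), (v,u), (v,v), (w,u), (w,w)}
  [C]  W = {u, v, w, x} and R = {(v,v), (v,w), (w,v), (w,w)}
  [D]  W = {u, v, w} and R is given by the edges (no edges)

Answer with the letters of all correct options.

A, B

The schema Pq → NPq is axiom 5; it is valid on a frame iff R is euclidean.
(A) R is not euclidean (v R u and v R w but not u R w), so the schema fails here.
(B) R is not euclidean (u R v and u R w but not v R w), so the schema fails here.
(C) R is euclidean (any two R-successors of the same world are R-related), so the schema is valid here.
(D) R is euclidean (any two R-successors of the same world are R-related), so the schema is valid here.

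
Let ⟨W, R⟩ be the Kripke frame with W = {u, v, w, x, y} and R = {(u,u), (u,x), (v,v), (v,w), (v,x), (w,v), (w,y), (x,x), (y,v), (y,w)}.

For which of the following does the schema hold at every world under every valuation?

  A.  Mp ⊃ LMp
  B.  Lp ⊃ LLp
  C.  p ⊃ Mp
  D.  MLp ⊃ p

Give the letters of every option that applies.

R is not reflexive: not w R w.
R is not symmetric: u R x but not x R u.
R is not transitive: v R w and w R y but not v R y.
R is not euclidean: u R x and u R u but not x R u.
(A) Mp ⊃ LMp (axiom 5) characterises the euclidean frames. R is not euclidean — not valid.
(B) axiom 4: valid iff R is transitive. R is not transitive — not valid.
(C) p ⊃ Mp is the dual of axiom T; it is valid on a frame exactly when R is reflexive. R is not reflexive, so not valid.
(D) MLp ⊃ p is the dual of axiom B; it is valid on a frame exactly when R is symmetric. R is not symmetric, so not valid.

none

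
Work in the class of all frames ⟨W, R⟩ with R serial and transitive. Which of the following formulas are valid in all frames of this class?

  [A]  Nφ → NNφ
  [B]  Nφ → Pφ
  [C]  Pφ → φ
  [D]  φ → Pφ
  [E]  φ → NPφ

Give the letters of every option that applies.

A, B

(A) Nφ → NNφ (axiom 4) characterises the transitive frames. Every such R is transitive — valid.
(B) Nφ → Pφ is axiom D; it is valid on a frame exactly when R is serial. Every such R is serial, so valid.
(C) Pφ → φ (the converse of T) corresponds to R being a subset of the identity. Such an R need not be a subset of the identity, so not valid.
(D) φ → Pφ is the dual of axiom T, which corresponds to reflexivity. Such an R need not be reflexive — not valid.
(E) axiom B: valid iff R is symmetric. Such an R need not be symmetric — not valid.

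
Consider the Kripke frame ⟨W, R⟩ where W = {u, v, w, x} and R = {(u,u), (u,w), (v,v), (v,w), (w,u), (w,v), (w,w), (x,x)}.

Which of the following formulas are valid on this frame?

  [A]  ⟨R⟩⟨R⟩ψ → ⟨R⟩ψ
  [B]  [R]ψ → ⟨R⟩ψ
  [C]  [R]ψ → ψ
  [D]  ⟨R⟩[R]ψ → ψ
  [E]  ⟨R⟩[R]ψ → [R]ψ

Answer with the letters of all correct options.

R is reflexive: each world relates to itself.
R is symmetric: every R-edge is matched by its reverse.
R is not transitive: u R w and w R v but not u R v.
R is not euclidean: w R u and w R v but not u R v.
R is serial: every world has an R-successor.
(A) ⟨R⟩⟨R⟩ψ → ⟨R⟩ψ is the dual of axiom 4, which corresponds to transitivity. R is not transitive — not valid.
(B) [R]ψ → ⟨R⟩ψ is axiom D; it is valid on a frame exactly when R is serial. R is serial, so valid.
(C) [R]ψ → ψ (axiom T) characterises the reflexive frames. R is reflexive — valid.
(D) the dual of axiom B: valid iff R is symmetric. R is symmetric — valid.
(E) the dual of axiom 5: valid iff R is euclidean. R is not euclidean — not valid.

B, C, D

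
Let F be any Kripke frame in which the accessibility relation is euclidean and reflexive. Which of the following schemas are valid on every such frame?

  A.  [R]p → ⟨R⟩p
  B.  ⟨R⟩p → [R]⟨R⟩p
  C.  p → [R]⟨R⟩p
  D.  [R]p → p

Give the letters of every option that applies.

A reflexive euclidean relation is also symmetric (from wRw and wRv the euclidean condition gives vRw) and hence transitive; it is an equivalence relation.
(A) axiom D: valid iff R is serial. Every such R is serial — valid.
(B) axiom 5: valid iff R is euclidean. Every such R is euclidean — valid.
(C) p → [R]⟨R⟩p is axiom B; it is valid on a frame exactly when R is symmetric. Every such R is symmetric, so valid.
(D) [R]p → p is axiom T; it is valid on a frame exactly when R is reflexive. Every such R is reflexive, so valid.

A, B, C, D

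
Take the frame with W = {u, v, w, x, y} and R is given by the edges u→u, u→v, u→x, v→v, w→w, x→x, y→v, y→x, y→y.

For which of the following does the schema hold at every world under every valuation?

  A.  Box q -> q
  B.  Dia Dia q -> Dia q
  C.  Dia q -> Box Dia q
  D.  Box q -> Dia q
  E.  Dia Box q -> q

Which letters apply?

R is reflexive: each world relates to itself.
R is not symmetric: u R v but not v R u.
R is transitive: R is closed under composition.
R is not euclidean: u R v and u R u but not v R u.
R is serial: every world has an R-successor.
(A) Box q -> q (axiom T) characterises the reflexive frames. R is reflexive — valid.
(B) Dia Dia q -> Dia q is the dual of axiom 4, which corresponds to transitivity. R is transitive — valid.
(C) Dia q -> Box Dia q is axiom 5; it is valid on a frame exactly when R is euclidean. R is not euclidean, so not valid.
(D) axiom D: valid iff R is serial. R is serial — valid.
(E) Dia Box q -> q (the dual of axiom B) characterises the symmetric frames. R is not symmetric — not valid.

A, B, D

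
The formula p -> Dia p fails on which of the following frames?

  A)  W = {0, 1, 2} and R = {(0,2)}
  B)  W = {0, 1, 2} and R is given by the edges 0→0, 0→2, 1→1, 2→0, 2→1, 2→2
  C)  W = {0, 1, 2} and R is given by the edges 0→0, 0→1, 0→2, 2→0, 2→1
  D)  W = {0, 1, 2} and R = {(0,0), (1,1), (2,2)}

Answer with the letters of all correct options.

A, C

The schema p -> Dia p is the dual of axiom T; it is valid on a frame iff R is reflexive.
(A) R is not reflexive (not 0 R 0), so the schema fails here.
(B) R is reflexive (each world relates to itself), so the schema is valid here.
(C) R is not reflexive (not 1 R 1), so the schema fails here.
(D) R is reflexive (each world relates to itself), so the schema is valid here.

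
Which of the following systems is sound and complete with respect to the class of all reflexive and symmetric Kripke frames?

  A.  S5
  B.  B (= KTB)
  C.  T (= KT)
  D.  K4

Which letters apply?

(A) S5 is determined by the class of reflexive, symmetric, and transitive frames.
(B) B (= KTB) is determined by exactly this class.
(C) T (= KT) is determined by the class of reflexive frames.
(D) K4 is determined by the class of transitive frames.

B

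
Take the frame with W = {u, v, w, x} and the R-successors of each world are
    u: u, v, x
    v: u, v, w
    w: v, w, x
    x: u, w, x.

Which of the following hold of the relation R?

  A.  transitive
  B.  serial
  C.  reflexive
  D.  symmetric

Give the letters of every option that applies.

(A) not transitive: u R v and v R w but not u R w.
(B) serial: every world has an R-successor.
(C) reflexive: each world relates to itself.
(D) symmetric: every R-edge is matched by its reverse.

B, C, D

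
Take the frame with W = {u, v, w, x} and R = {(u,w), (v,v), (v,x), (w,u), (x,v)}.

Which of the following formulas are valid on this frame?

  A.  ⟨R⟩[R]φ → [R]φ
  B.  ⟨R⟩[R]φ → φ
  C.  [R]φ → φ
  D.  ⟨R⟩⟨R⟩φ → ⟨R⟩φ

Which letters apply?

R is not reflexive: not u R u.
R is symmetric: every R-edge is matched by its reverse.
R is not transitive: u R w and w R u but not u R u.
R is not euclidean: u R w and u R w but not w R w.
(A) ⟨R⟩[R]φ → [R]φ (the dual of axiom 5) characterises the euclidean frames. R is not euclidean — not valid.
(B) ⟨R⟩[R]φ → φ (the dual of axiom B) characterises the symmetric frames. R is symmetric — valid.
(C) axiom T: valid iff R is reflexive. R is not reflexive — not valid.
(D) ⟨R⟩⟨R⟩φ → ⟨R⟩φ is the dual of axiom 4, which corresponds to transitivity. R is not transitive — not valid.

B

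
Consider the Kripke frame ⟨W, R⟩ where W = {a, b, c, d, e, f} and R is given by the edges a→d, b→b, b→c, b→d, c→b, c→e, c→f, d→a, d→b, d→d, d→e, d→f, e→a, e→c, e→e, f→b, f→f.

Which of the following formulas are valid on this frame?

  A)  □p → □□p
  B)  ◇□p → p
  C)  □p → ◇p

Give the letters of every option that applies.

C

R is not symmetric: c R f but not f R c.
R is not transitive: a R d and d R a but not a R a.
R is serial: every world has an R-successor.
(A) □p → □□p is axiom 4; it is valid on a frame exactly when R is transitive. R is not transitive, so not valid.
(B) ◇□p → p is the dual of axiom B, which corresponds to symmetry. R is not symmetric — not valid.
(C) □p → ◇p (axiom D) characterises the serial frames. R is serial — valid.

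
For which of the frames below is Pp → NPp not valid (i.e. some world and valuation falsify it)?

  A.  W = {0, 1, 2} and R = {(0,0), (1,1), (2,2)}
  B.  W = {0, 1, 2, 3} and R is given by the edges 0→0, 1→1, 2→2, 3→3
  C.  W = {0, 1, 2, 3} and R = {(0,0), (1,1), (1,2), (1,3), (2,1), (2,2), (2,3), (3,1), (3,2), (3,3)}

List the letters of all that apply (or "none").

The schema Pp → NPp is axiom 5; it is valid on a frame iff R is euclidean.
(A) R is euclidean (any two R-successors of the same world are R-related), so the schema is valid here.
(B) R is euclidean (any two R-successors of the same world are R-related), so the schema is valid here.
(C) R is euclidean (any two R-successors of the same world are R-related), so the schema is valid here.

none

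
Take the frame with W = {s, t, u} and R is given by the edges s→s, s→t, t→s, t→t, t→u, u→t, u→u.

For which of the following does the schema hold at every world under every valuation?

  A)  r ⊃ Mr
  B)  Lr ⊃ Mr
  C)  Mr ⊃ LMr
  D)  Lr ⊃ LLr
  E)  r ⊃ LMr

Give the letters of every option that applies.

A, B, E

R is reflexive: each world relates to itself.
R is symmetric: every R-edge is matched by its reverse.
R is not transitive: s R t and t R u but not s R u.
R is not euclidean: t R s and t R u but not s R u.
R is serial: every world has an R-successor.
(A) r ⊃ Mr (the dual of axiom T) characterises the reflexive frames. R is reflexive — valid.
(B) axiom D: valid iff R is serial. R is serial — valid.
(C) Mr ⊃ LMr (axiom 5) characterises the euclidean frames. R is not euclidean — not valid.
(D) Lr ⊃ LLr is axiom 4, which corresponds to transitivity. R is not transitive — not valid.
(E) r ⊃ LMr is axiom B; it is valid on a frame exactly when R is symmetric. R is symmetric, so valid.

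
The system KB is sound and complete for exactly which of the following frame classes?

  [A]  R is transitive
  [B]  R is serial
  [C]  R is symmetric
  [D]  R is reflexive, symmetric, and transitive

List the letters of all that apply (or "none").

(A) this class determines K4, not KB.
(B) this class determines D, not KB.
(C) KB is sound and complete for exactly this class.
(D) this class determines S5, not KB.

C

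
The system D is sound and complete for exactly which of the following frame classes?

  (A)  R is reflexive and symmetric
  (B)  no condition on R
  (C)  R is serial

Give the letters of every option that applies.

(A) this class determines B (= KTB), not D.
(B) this class determines K, not D.
(C) D is sound and complete for exactly this class.

C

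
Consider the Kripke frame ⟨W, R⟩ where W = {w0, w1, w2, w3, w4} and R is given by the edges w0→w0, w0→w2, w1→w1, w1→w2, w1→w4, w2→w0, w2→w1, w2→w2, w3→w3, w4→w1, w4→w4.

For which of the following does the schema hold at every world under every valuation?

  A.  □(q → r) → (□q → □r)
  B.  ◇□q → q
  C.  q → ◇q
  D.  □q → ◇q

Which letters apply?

R is reflexive: each world relates to itself.
R is symmetric: every R-edge is matched by its reverse.
R is serial: every world has an R-successor.
(A) this is just K, valid on every normal frame.
(B) ◇□q → q (the dual of axiom B) characterises the symmetric frames. R is symmetric — valid.
(C) q → ◇q is the dual of axiom T, which corresponds to reflexivity. R is reflexive — valid.
(D) axiom D: valid iff R is serial. R is serial — valid.

A, B, C, D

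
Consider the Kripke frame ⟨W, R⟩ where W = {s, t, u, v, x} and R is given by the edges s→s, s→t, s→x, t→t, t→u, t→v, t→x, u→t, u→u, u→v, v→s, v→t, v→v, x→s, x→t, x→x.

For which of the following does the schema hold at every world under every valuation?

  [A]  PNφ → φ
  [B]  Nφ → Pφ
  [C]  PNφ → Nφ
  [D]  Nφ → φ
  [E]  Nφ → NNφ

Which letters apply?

B, D

R is reflexive: each world relates to itself.
R is not symmetric: s R t but not t R s.
R is not transitive: s R t and t R u but not s R u.
R is not euclidean: s R t and s R s but not t R s.
R is serial: every world has an R-successor.
(A) the dual of axiom B: valid iff R is symmetric. R is not symmetric — not valid.
(B) axiom D: valid iff R is serial. R is serial — valid.
(C) PNφ → Nφ is the dual of axiom 5; it is valid on a frame exactly when R is euclidean. R is not euclidean, so not valid.
(D) Nφ → φ (axiom T) characterises the reflexive frames. R is reflexive — valid.
(E) Nφ → NNφ (axiom 4) characterises the transitive frames. R is not transitive — not valid.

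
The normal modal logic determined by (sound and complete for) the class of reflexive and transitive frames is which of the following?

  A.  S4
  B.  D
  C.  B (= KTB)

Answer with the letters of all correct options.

(A) S4 is determined by exactly this class.
(B) D is determined by the class of serial frames.
(C) B (= KTB) is determined by the class of reflexive and symmetric frames.

A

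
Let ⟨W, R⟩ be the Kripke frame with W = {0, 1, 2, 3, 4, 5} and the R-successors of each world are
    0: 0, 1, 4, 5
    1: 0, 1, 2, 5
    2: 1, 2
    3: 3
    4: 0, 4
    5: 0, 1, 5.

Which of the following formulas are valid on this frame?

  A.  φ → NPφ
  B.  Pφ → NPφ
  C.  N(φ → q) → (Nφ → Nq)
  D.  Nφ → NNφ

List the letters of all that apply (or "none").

R is symmetric: every R-edge is matched by its reverse.
R is not transitive: 0 R 1 and 1 R 2 but not 0 R 2.
R is not euclidean: 0 R 1 and 0 R 4 but not 1 R 4.
(A) φ → NPφ is axiom B; it is valid on a frame exactly when R is symmetric. R is symmetric, so valid.
(B) axiom 5: valid iff R is euclidean. R is not euclidean — not valid.
(C) N(φ → q) → (Nφ → Nq) is axiom K, valid on every Kripke frame — valid.
(D) Nφ → NNφ (axiom 4) characterises the transitive frames. R is not transitive — not valid.

A, C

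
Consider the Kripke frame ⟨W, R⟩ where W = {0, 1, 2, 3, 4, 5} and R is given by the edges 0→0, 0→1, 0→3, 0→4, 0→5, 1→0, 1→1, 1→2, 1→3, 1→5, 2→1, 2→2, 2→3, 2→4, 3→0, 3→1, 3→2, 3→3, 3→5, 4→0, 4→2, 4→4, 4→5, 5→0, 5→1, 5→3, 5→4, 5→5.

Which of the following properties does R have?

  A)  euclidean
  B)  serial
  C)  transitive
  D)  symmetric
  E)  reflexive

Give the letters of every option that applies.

B, D, E

(A) not euclidean: 0 R 1 and 0 R 4 but not 1 R 4.
(B) serial: every world has an R-successor.
(C) not transitive: 0 R 1 and 1 R 2 but not 0 R 2.
(D) symmetric: every R-edge is matched by its reverse.
(E) reflexive: each world relates to itself.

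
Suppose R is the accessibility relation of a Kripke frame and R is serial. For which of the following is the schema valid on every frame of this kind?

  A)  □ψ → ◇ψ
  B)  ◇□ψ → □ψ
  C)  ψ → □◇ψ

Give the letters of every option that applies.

A

(A) □ψ → ◇ψ is axiom D, which corresponds to seriality. Every such R is serial — valid.
(B) the dual of axiom 5: valid iff R is euclidean. Such an R need not be euclidean — not valid.
(C) ψ → □◇ψ is axiom B, which corresponds to symmetry. Such an R need not be symmetric — not valid.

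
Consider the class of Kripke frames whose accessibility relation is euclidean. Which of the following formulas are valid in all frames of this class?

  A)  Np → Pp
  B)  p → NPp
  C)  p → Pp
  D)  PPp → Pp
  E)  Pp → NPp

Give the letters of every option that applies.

(A) axiom D: valid iff R is serial. Such an R need not be serial — not valid.
(B) p → NPp is axiom B, which corresponds to symmetry. Such an R need not be symmetric — not valid.
(C) p → Pp is the dual of axiom T, which corresponds to reflexivity. Such an R need not be reflexive — not valid.
(D) PPp → Pp (the dual of axiom 4) characterises the transitive frames. Such an R need not be transitive — not valid.
(E) Pp → NPp is axiom 5, which corresponds to the euclidean property. Every such R is euclidean — valid.

E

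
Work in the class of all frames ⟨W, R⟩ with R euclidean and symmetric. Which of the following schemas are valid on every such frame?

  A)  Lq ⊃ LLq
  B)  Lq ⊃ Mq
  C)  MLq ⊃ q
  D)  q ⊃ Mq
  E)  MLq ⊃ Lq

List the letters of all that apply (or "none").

A, C, E

A symmetric euclidean relation is transitive (uRv and vRw give vRu by symmetry, then uRw by the euclidean condition, applied at v).
(A) Lq ⊃ LLq is axiom 4, which corresponds to transitivity. Every such R is transitive — valid.
(B) Lq ⊃ Mq (axiom D) characterises the serial frames. Such an R need not be serial — not valid.
(C) MLq ⊃ q (the dual of axiom B) characterises the symmetric frames. Every such R is symmetric — valid.
(D) q ⊃ Mq is the dual of axiom T, which corresponds to reflexivity. Such an R need not be reflexive — not valid.
(E) MLq ⊃ Lq is the dual of axiom 5; it is valid on a frame exactly when R is euclidean. Every such R is euclidean, so valid.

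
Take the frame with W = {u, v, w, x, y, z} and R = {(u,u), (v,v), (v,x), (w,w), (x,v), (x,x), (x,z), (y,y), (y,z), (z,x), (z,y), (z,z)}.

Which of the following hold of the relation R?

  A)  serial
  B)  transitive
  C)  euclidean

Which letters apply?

(A) serial: every world has an R-successor.
(B) not transitive: v R x and x R z but not v R z.
(C) not euclidean: x R v and x R z but not v R z.

A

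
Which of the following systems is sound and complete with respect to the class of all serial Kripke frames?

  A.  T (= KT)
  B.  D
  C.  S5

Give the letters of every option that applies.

(A) T (= KT) is determined by the class of reflexive frames.
(B) D is determined by exactly this class.
(C) S5 is determined by the class of reflexive, symmetric, and transitive frames.

B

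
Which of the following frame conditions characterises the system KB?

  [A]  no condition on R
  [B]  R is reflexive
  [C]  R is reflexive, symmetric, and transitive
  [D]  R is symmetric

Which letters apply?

D

(A) this class determines K, not KB.
(B) this class determines T (= KT), not KB.
(C) this class determines S5, not KB.
(D) KB is sound and complete for exactly this class.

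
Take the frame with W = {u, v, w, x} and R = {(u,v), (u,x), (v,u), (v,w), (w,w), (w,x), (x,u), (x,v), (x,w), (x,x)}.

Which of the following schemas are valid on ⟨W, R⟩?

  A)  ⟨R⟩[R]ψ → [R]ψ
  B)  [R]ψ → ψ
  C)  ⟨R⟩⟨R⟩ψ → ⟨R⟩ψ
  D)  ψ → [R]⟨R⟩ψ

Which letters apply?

R is not reflexive: not u R u.
R is not symmetric: v R w but not w R v.
R is not transitive: u R v and v R u but not u R u.
R is not euclidean: u R v and u R x but not v R x.
(A) the dual of axiom 5: valid iff R is euclidean. R is not euclidean — not valid.
(B) [R]ψ → ψ (axiom T) characterises the reflexive frames. R is not reflexive — not valid.
(C) ⟨R⟩⟨R⟩ψ → ⟨R⟩ψ (the dual of axiom 4) characterises the transitive frames. R is not transitive — not valid.
(D) ψ → [R]⟨R⟩ψ (axiom B) characterises the symmetric frames. R is not symmetric — not valid.

none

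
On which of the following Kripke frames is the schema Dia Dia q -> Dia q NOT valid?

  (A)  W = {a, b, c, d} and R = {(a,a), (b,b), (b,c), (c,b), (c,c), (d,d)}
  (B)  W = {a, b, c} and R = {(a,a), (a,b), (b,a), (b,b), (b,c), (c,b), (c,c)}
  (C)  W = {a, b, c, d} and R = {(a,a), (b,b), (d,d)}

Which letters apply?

B

The schema Dia Dia q -> Dia q is the dual of axiom 4; it is valid on a frame iff R is transitive.
(A) R is transitive (R is closed under composition), so the schema is valid here.
(B) R is not transitive (a R b and b R c but not a R c), so the schema fails here.
(C) R is transitive (R is closed under composition), so the schema is valid here.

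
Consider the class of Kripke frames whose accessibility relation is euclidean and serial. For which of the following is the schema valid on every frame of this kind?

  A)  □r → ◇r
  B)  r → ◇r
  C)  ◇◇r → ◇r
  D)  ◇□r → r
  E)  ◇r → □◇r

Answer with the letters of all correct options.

A, E

(A) □r → ◇r is axiom D, which corresponds to seriality. Every such R is serial — valid.
(B) r → ◇r is the dual of axiom T, which corresponds to reflexivity. Such an R need not be reflexive — not valid.
(C) ◇◇r → ◇r is the dual of axiom 4; it is valid on a frame exactly when R is transitive. Such an R need not be transitive, so not valid.
(D) ◇□r → r is the dual of axiom B; it is valid on a frame exactly when R is symmetric. Such an R need not be symmetric, so not valid.
(E) ◇r → □◇r is axiom 5; it is valid on a frame exactly when R is euclidean. Every such R is euclidean, so valid.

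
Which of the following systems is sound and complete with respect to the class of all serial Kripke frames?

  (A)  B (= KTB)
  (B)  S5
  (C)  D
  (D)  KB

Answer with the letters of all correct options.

(A) B (= KTB) is determined by the class of reflexive and symmetric frames.
(B) S5 is determined by the class of reflexive, symmetric, and transitive frames.
(C) D is determined by exactly this class.
(D) KB is determined by the class of symmetric frames.

C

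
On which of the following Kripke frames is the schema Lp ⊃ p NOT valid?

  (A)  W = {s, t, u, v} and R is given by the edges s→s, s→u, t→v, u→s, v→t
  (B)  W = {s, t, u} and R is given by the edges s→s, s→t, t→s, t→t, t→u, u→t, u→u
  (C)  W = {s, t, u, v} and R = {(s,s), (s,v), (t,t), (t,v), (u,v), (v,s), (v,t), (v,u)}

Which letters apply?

A, C

The schema Lp ⊃ p is axiom T; it is valid on a frame iff R is reflexive.
(A) R is not reflexive (not t R t), so the schema fails here.
(B) R is reflexive (each world relates to itself), so the schema is valid here.
(C) R is not reflexive (not u R u), so the schema fails here.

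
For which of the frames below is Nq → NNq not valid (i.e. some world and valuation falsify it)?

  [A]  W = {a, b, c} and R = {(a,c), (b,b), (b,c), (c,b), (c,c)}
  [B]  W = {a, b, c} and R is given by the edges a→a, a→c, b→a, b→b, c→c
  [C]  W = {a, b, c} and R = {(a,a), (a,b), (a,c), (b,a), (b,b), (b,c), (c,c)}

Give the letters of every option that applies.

A, B

The schema Nq → NNq is axiom 4; it is valid on a frame iff R is transitive.
(A) R is not transitive (a R c and c R b but not a R b), so the schema fails here.
(B) R is not transitive (b R a and a R c but not b R c), so the schema fails here.
(C) R is transitive (R is closed under composition), so the schema is valid here.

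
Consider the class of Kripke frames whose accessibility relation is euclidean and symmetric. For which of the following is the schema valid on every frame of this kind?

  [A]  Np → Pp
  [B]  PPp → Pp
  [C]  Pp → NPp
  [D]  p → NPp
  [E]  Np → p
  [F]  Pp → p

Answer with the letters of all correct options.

A symmetric euclidean relation is transitive (uRv and vRw give vRu by symmetry, then uRw by the euclidean condition, applied at v).
(A) axiom D: valid iff R is serial. Such an R need not be serial — not valid.
(B) PPp → Pp is the dual of axiom 4, which corresponds to transitivity. Every such R is transitive — valid.
(C) Pp → NPp is axiom 5; it is valid on a frame exactly when R is euclidean. Every such R is euclidean, so valid.
(D) p → NPp (axiom B) characterises the symmetric frames. Every such R is symmetric — valid.
(E) Np → p is axiom T, which corresponds to reflexivity. Such an R need not be reflexive — not valid.
(F) Pp → p is valid only on frames where every R-edge is a self-loop. Such an R need not be a subset of the identity — not valid.

B, C, D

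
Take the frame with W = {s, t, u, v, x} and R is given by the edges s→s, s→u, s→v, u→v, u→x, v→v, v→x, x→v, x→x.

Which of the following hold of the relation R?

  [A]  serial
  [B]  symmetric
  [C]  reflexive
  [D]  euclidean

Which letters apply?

(A) not serial: t has no R-successor.
(B) not symmetric: s R u but not u R s.
(C) not reflexive: not t R t.
(D) not euclidean: s R u and s R s but not u R s.

none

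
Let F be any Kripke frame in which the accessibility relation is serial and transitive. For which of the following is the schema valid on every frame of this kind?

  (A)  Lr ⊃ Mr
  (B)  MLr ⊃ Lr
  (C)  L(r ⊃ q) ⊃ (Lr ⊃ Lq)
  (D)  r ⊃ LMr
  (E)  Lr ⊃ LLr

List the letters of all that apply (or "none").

(A) axiom D: valid iff R is serial. Every such R is serial — valid.
(B) the dual of axiom 5: valid iff R is euclidean. Such an R need not be euclidean — not valid.
(C) this is just K, valid on every normal frame.
(D) r ⊃ LMr is axiom B; it is valid on a frame exactly when R is symmetric. Such an R need not be symmetric, so not valid.
(E) Lr ⊃ LLr is axiom 4; it is valid on a frame exactly when R is transitive. Every such R is transitive, so valid.

A, C, E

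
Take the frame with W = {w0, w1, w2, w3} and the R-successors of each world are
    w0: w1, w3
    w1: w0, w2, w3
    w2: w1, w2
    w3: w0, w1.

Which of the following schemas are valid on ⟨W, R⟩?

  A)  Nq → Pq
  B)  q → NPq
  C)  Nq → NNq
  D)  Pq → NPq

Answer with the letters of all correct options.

A, B

R is symmetric: every R-edge is matched by its reverse.
R is not transitive: w0 R w1 and w1 R w0 but not w0 R w0.
R is not euclidean: w1 R w0 and w1 R w2 but not w0 R w2.
R is serial: every world has an R-successor.
(A) Nq → Pq (axiom D) characterises the serial frames. R is serial — valid.
(B) q → NPq is axiom B; it is valid on a frame exactly when R is symmetric. R is symmetric, so valid.
(C) Nq → NNq is axiom 4; it is valid on a frame exactly when R is transitive. R is not transitive, so not valid.
(D) Pq → NPq (axiom 5) characterises the euclidean frames. R is not euclidean — not valid.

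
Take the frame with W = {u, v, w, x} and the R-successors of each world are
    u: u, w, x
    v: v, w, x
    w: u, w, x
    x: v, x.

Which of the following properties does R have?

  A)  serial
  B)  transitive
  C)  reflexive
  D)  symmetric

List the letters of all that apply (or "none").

(A) serial: every world has an R-successor.
(B) not transitive: u R x and x R v but not u R v.
(C) reflexive: each world relates to itself.
(D) not symmetric: u R x but not x R u.

A, C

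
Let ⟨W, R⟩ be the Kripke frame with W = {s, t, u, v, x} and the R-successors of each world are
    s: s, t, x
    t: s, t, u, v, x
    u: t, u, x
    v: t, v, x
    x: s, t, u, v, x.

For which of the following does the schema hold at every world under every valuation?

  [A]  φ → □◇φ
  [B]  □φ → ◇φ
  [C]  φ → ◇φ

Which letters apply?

R is reflexive: each world relates to itself.
R is symmetric: every R-edge is matched by its reverse.
R is serial: every world has an R-successor.
(A) φ → □◇φ is axiom B; it is valid on a frame exactly when R is symmetric. R is symmetric, so valid.
(B) axiom D: valid iff R is serial. R is serial — valid.
(C) φ → ◇φ is the dual of axiom T; it is valid on a frame exactly when R is reflexive. R is reflexive, so valid.

A, B, C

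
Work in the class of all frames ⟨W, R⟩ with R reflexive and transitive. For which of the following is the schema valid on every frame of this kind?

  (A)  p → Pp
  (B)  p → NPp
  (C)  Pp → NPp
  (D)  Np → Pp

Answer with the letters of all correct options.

A, D

Reflexive relations are serial.
(A) p → Pp is the dual of axiom T; it is valid on a frame exactly when R is reflexive. Every such R is reflexive, so valid.
(B) axiom B: valid iff R is symmetric. Such an R need not be symmetric — not valid.
(C) axiom 5: valid iff R is euclidean. Such an R need not be euclidean — not valid.
(D) axiom D: valid iff R is serial. Every such R is serial — valid.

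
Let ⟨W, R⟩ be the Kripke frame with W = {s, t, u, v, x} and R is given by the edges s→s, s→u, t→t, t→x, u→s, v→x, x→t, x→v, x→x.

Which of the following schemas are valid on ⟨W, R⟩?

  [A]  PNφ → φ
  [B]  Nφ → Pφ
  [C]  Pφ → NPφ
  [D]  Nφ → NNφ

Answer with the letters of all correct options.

A, B

R is symmetric: every R-edge is matched by its reverse.
R is not transitive: t R x and x R v but not t R v.
R is not euclidean: x R t and x R v but not t R v.
R is serial: every world has an R-successor.
(A) the dual of axiom B: valid iff R is symmetric. R is symmetric — valid.
(B) axiom D: valid iff R is serial. R is serial — valid.
(C) Pφ → NPφ is axiom 5, which corresponds to the euclidean property. R is not euclidean — not valid.
(D) Nφ → NNφ (axiom 4) characterises the transitive frames. R is not transitive — not valid.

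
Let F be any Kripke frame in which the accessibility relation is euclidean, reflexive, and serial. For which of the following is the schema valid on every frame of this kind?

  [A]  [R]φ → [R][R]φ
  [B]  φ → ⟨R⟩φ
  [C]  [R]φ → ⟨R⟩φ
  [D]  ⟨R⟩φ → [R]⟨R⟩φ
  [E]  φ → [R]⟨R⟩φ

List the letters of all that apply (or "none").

A relation that is euclidean, reflexive, and serial is also symmetric and transitive.
(A) axiom 4: valid iff R is transitive. Every such R is transitive — valid.
(B) φ → ⟨R⟩φ is the dual of axiom T; it is valid on a frame exactly when R is reflexive. Every such R is reflexive, so valid.
(C) [R]φ → ⟨R⟩φ is axiom D; it is valid on a frame exactly when R is serial. Every such R is serial, so valid.
(D) axiom 5: valid iff R is euclidean. Every such R is euclidean — valid.
(E) axiom B: valid iff R is symmetric. Every such R is symmetric — valid.

A, B, C, D, E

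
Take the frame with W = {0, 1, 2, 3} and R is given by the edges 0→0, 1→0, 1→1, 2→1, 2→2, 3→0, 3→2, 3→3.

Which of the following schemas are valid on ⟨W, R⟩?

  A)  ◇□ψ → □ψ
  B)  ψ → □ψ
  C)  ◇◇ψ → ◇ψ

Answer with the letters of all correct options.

R is not transitive: 2 R 1 and 1 R 0 but not 2 R 0.
R is not euclidean: 1 R 0 and 1 R 1 but not 0 R 1.
R is not a subset of the identity: 1 R 0 with 1 ≠ 0.
(A) ◇□ψ → □ψ (the dual of axiom 5) characterises the euclidean frames. R is not euclidean — not valid.
(B) ψ → □ψ (equivalent to ◇p→p) corresponds to R being a subset of the identity. Here R ⊄ identity, so not valid.
(C) ◇◇ψ → ◇ψ is the dual of axiom 4, which corresponds to transitivity. R is not transitive — not valid.

none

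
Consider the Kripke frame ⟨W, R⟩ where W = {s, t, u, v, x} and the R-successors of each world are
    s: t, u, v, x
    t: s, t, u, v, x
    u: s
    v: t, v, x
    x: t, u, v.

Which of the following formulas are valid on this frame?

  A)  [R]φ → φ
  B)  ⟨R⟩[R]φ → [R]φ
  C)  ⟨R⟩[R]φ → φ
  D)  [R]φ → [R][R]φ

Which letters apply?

none

R is not reflexive: not s R s.
R is not symmetric: s R v but not v R s.
R is not transitive: s R t and t R s but not s R s.
R is not euclidean: s R u and s R t but not u R t.
(A) axiom T: valid iff R is reflexive. R is not reflexive — not valid.
(B) ⟨R⟩[R]φ → [R]φ is the dual of axiom 5; it is valid on a frame exactly when R is euclidean. R is not euclidean, so not valid.
(C) ⟨R⟩[R]φ → φ is the dual of axiom B, which corresponds to symmetry. R is not symmetric — not valid.
(D) [R]φ → [R][R]φ is axiom 4, which corresponds to transitivity. R is not transitive — not valid.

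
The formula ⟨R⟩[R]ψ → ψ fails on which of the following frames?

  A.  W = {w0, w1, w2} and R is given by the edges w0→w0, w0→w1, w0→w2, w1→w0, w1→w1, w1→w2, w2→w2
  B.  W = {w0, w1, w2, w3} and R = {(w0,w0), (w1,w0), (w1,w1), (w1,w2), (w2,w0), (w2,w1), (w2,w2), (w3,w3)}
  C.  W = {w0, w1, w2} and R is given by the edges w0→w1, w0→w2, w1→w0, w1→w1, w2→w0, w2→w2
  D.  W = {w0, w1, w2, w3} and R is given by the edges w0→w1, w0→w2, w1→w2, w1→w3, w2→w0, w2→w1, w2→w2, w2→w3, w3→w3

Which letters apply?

A, B, D

The schema ⟨R⟩[R]ψ → ψ is the dual of axiom B; it is valid on a frame iff R is symmetric.
(A) R is not symmetric (w0 R w2 but not w2 R w0), so the schema fails here.
(B) R is not symmetric (w1 R w0 but not w0 R w1), so the schema fails here.
(C) R is symmetric (every R-edge is matched by its reverse), so the schema is valid here.
(D) R is not symmetric (w0 R w1 but not w1 R w0), so the schema fails here.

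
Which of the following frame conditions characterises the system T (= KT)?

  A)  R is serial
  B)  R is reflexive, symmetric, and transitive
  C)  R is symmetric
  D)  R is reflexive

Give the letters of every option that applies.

(A) this class determines D, not T (= KT).
(B) this class determines S5, not T (= KT).
(C) this class determines KB, not T (= KT).
(D) T (= KT) is sound and complete for exactly this class.

D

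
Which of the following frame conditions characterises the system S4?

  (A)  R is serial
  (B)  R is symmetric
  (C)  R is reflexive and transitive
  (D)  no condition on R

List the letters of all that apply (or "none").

(A) this class determines D, not S4.
(B) this class determines KB, not S4.
(C) S4 is sound and complete for exactly this class.
(D) this class determines K, not S4.

C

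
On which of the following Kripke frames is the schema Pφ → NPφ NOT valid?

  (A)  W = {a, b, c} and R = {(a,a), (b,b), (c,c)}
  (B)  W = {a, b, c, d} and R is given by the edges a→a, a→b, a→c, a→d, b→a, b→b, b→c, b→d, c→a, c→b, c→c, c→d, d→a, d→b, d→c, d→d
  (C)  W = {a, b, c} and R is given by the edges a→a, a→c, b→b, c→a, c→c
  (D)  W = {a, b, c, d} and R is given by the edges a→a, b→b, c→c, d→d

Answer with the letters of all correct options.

none

The schema Pφ → NPφ is axiom 5; it is valid on a frame iff R is euclidean.
(A) R is euclidean (any two R-successors of the same world are R-related), so the schema is valid here.
(B) R is euclidean (any two R-successors of the same world are R-related), so the schema is valid here.
(C) R is euclidean (any two R-successors of the same world are R-related), so the schema is valid here.
(D) R is euclidean (any two R-successors of the same world are R-related), so the schema is valid here.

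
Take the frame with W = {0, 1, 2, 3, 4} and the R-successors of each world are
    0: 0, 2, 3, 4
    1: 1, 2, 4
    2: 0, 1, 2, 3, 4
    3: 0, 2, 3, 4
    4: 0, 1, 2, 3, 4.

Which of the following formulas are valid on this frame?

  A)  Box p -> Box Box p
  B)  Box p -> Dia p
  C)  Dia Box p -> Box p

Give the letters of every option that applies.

R is not transitive: 0 R 2 and 2 R 1 but not 0 R 1.
R is not euclidean: 2 R 0 and 2 R 1 but not 0 R 1.
R is serial: every world has an R-successor.
(A) Box p -> Box Box p (axiom 4) characterises the transitive frames. R is not transitive — not valid.
(B) Box p -> Dia p is axiom D, which corresponds to seriality. R is serial — valid.
(C) the dual of axiom 5: valid iff R is euclidean. R is not euclidean — not valid.

B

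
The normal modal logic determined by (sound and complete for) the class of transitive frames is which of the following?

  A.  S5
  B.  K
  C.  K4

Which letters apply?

C

(A) S5 is determined by the class of reflexive, symmetric, and transitive frames.
(B) K is determined by the class of arbitrary frames.
(C) K4 is determined by exactly this class.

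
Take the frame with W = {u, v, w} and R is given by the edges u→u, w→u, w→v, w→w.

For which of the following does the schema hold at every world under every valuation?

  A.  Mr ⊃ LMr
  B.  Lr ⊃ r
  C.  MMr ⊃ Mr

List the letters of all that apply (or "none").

C

R is not reflexive: not v R v.
R is transitive: R is closed under composition.
R is not euclidean: w R u and w R v but not u R v.
(A) Mr ⊃ LMr is axiom 5, which corresponds to the euclidean property. R is not euclidean — not valid.
(B) Lr ⊃ r (axiom T) characterises the reflexive frames. R is not reflexive — not valid.
(C) the dual of axiom 4: valid iff R is transitive. R is transitive — valid.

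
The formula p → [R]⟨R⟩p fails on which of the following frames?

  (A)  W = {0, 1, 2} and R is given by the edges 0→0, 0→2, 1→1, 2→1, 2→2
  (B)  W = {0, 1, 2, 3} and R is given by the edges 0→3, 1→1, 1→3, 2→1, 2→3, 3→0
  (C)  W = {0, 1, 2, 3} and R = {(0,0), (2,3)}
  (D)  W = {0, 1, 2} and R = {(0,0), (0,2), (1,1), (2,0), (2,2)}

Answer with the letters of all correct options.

The schema p → [R]⟨R⟩p is axiom B; it is valid on a frame iff R is symmetric.
(A) R is not symmetric (0 R 2 but not 2 R 0), so the schema fails here.
(B) R is not symmetric (1 R 3 but not 3 R 1), so the schema fails here.
(C) R is not symmetric (2 R 3 but not 3 R 2), so the schema fails here.
(D) R is symmetric (every R-edge is matched by its reverse), so the schema is valid here.

A, B, C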